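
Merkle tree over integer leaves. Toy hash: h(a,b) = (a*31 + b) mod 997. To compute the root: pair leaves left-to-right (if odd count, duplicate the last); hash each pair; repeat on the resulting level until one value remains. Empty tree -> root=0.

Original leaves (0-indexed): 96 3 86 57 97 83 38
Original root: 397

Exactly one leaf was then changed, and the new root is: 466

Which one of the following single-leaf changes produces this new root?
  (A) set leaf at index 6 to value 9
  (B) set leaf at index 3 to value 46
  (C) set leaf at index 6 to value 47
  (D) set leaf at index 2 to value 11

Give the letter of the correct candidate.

Original leaves: [96, 3, 86, 57, 97, 83, 38]
Target new root: 466
Try each candidate change and compute the resulting root:
Candidate A: set leaf[6] = 9 -> leaves = [96, 3, 86, 57, 97, 83, 9]
  L0: [96, 3, 86, 57, 97, 83, 9]
  L1: h(96,3)=(96*31+3)%997=985 h(86,57)=(86*31+57)%997=729 h(97,83)=(97*31+83)%997=99 h(9,9)=(9*31+9)%997=288 -> [985, 729, 99, 288]
  L2: h(985,729)=(985*31+729)%997=357 h(99,288)=(99*31+288)%997=366 -> [357, 366]
  L3: h(357,366)=(357*31+366)%997=466 -> [466]
  root = 466 == target 466  ** MATCH **
Candidate B: set leaf[3] = 46 -> leaves = [96, 3, 86, 46, 97, 83, 38]
  L0: [96, 3, 86, 46, 97, 83, 38]
  L1: h(96,3)=(96*31+3)%997=985 h(86,46)=(86*31+46)%997=718 h(97,83)=(97*31+83)%997=99 h(38,38)=(38*31+38)%997=219 -> [985, 718, 99, 219]
  L2: h(985,718)=(985*31+718)%997=346 h(99,219)=(99*31+219)%997=297 -> [346, 297]
  L3: h(346,297)=(346*31+297)%997=56 -> [56]
  root = 56 != target 466
Candidate C: set leaf[6] = 47 -> leaves = [96, 3, 86, 57, 97, 83, 47]
  L0: [96, 3, 86, 57, 97, 83, 47]
  L1: h(96,3)=(96*31+3)%997=985 h(86,57)=(86*31+57)%997=729 h(97,83)=(97*31+83)%997=99 h(47,47)=(47*31+47)%997=507 -> [985, 729, 99, 507]
  L2: h(985,729)=(985*31+729)%997=357 h(99,507)=(99*31+507)%997=585 -> [357, 585]
  L3: h(357,585)=(357*31+585)%997=685 -> [685]
  root = 685 != target 466
Candidate D: set leaf[2] = 11 -> leaves = [96, 3, 11, 57, 97, 83, 38]
  L0: [96, 3, 11, 57, 97, 83, 38]
  L1: h(96,3)=(96*31+3)%997=985 h(11,57)=(11*31+57)%997=398 h(97,83)=(97*31+83)%997=99 h(38,38)=(38*31+38)%997=219 -> [985, 398, 99, 219]
  L2: h(985,398)=(985*31+398)%997=26 h(99,219)=(99*31+219)%997=297 -> [26, 297]
  L3: h(26,297)=(26*31+297)%997=106 -> [106]
  root = 106 != target 466
Candidate A produces the target root.

Answer: A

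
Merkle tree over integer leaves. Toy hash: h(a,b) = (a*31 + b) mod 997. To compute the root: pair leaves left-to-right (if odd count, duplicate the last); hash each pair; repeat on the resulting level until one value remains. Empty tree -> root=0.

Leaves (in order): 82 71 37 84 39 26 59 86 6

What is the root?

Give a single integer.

Answer: 815

Derivation:
L0: [82, 71, 37, 84, 39, 26, 59, 86, 6]
L1: h(82,71)=(82*31+71)%997=619 h(37,84)=(37*31+84)%997=234 h(39,26)=(39*31+26)%997=238 h(59,86)=(59*31+86)%997=918 h(6,6)=(6*31+6)%997=192 -> [619, 234, 238, 918, 192]
L2: h(619,234)=(619*31+234)%997=480 h(238,918)=(238*31+918)%997=320 h(192,192)=(192*31+192)%997=162 -> [480, 320, 162]
L3: h(480,320)=(480*31+320)%997=245 h(162,162)=(162*31+162)%997=199 -> [245, 199]
L4: h(245,199)=(245*31+199)%997=815 -> [815]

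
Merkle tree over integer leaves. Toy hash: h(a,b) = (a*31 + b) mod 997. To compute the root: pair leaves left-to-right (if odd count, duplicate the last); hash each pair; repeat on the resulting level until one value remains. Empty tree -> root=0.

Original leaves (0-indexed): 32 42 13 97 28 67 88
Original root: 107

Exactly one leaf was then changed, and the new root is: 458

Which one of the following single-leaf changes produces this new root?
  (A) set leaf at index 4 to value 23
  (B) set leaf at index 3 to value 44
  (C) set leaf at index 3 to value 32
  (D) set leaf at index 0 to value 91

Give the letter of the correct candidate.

Original leaves: [32, 42, 13, 97, 28, 67, 88]
Target new root: 458
Try each candidate change and compute the resulting root:
Candidate A: set leaf[4] = 23 -> leaves = [32, 42, 13, 97, 23, 67, 88]
  L0: [32, 42, 13, 97, 23, 67, 88]
  L1: h(32,42)=(32*31+42)%997=37 h(13,97)=(13*31+97)%997=500 h(23,67)=(23*31+67)%997=780 h(88,88)=(88*31+88)%997=822 -> [37, 500, 780, 822]
  L2: h(37,500)=(37*31+500)%997=650 h(780,822)=(780*31+822)%997=77 -> [650, 77]
  L3: h(650,77)=(650*31+77)%997=287 -> [287]
  root = 287 != target 458
Candidate B: set leaf[3] = 44 -> leaves = [32, 42, 13, 44, 28, 67, 88]
  L0: [32, 42, 13, 44, 28, 67, 88]
  L1: h(32,42)=(32*31+42)%997=37 h(13,44)=(13*31+44)%997=447 h(28,67)=(28*31+67)%997=935 h(88,88)=(88*31+88)%997=822 -> [37, 447, 935, 822]
  L2: h(37,447)=(37*31+447)%997=597 h(935,822)=(935*31+822)%997=894 -> [597, 894]
  L3: h(597,894)=(597*31+894)%997=458 -> [458]
  root = 458 == target 458  ** MATCH **
Candidate C: set leaf[3] = 32 -> leaves = [32, 42, 13, 32, 28, 67, 88]
  L0: [32, 42, 13, 32, 28, 67, 88]
  L1: h(32,42)=(32*31+42)%997=37 h(13,32)=(13*31+32)%997=435 h(28,67)=(28*31+67)%997=935 h(88,88)=(88*31+88)%997=822 -> [37, 435, 935, 822]
  L2: h(37,435)=(37*31+435)%997=585 h(935,822)=(935*31+822)%997=894 -> [585, 894]
  L3: h(585,894)=(585*31+894)%997=86 -> [86]
  root = 86 != target 458
Candidate D: set leaf[0] = 91 -> leaves = [91, 42, 13, 97, 28, 67, 88]
  L0: [91, 42, 13, 97, 28, 67, 88]
  L1: h(91,42)=(91*31+42)%997=869 h(13,97)=(13*31+97)%997=500 h(28,67)=(28*31+67)%997=935 h(88,88)=(88*31+88)%997=822 -> [869, 500, 935, 822]
  L2: h(869,500)=(869*31+500)%997=520 h(935,822)=(935*31+822)%997=894 -> [520, 894]
  L3: h(520,894)=(520*31+894)%997=65 -> [65]
  root = 65 != target 458
Candidate B produces the target root.

Answer: B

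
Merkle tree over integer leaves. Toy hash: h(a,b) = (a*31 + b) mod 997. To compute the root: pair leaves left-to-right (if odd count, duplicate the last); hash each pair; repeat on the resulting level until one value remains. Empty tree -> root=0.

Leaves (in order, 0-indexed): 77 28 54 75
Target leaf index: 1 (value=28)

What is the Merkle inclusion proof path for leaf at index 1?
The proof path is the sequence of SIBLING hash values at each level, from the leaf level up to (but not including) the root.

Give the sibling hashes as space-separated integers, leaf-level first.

L0 (leaves): [77, 28, 54, 75], target index=1
L1: h(77,28)=(77*31+28)%997=421 [pair 0] h(54,75)=(54*31+75)%997=752 [pair 1] -> [421, 752]
  Sibling for proof at L0: 77
L2: h(421,752)=(421*31+752)%997=842 [pair 0] -> [842]
  Sibling for proof at L1: 752
Root: 842
Proof path (sibling hashes from leaf to root): [77, 752]

Answer: 77 752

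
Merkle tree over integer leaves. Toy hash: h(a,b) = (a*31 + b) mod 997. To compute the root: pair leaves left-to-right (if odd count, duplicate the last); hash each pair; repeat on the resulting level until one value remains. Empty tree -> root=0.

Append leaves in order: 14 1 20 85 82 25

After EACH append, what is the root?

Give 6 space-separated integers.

Answer: 14 435 167 232 433 603

Derivation:
After append 14 (leaves=[14]):
  L0: [14]
  root=14
After append 1 (leaves=[14, 1]):
  L0: [14, 1]
  L1: h(14,1)=(14*31+1)%997=435 -> [435]
  root=435
After append 20 (leaves=[14, 1, 20]):
  L0: [14, 1, 20]
  L1: h(14,1)=(14*31+1)%997=435 h(20,20)=(20*31+20)%997=640 -> [435, 640]
  L2: h(435,640)=(435*31+640)%997=167 -> [167]
  root=167
After append 85 (leaves=[14, 1, 20, 85]):
  L0: [14, 1, 20, 85]
  L1: h(14,1)=(14*31+1)%997=435 h(20,85)=(20*31+85)%997=705 -> [435, 705]
  L2: h(435,705)=(435*31+705)%997=232 -> [232]
  root=232
After append 82 (leaves=[14, 1, 20, 85, 82]):
  L0: [14, 1, 20, 85, 82]
  L1: h(14,1)=(14*31+1)%997=435 h(20,85)=(20*31+85)%997=705 h(82,82)=(82*31+82)%997=630 -> [435, 705, 630]
  L2: h(435,705)=(435*31+705)%997=232 h(630,630)=(630*31+630)%997=220 -> [232, 220]
  L3: h(232,220)=(232*31+220)%997=433 -> [433]
  root=433
After append 25 (leaves=[14, 1, 20, 85, 82, 25]):
  L0: [14, 1, 20, 85, 82, 25]
  L1: h(14,1)=(14*31+1)%997=435 h(20,85)=(20*31+85)%997=705 h(82,25)=(82*31+25)%997=573 -> [435, 705, 573]
  L2: h(435,705)=(435*31+705)%997=232 h(573,573)=(573*31+573)%997=390 -> [232, 390]
  L3: h(232,390)=(232*31+390)%997=603 -> [603]
  root=603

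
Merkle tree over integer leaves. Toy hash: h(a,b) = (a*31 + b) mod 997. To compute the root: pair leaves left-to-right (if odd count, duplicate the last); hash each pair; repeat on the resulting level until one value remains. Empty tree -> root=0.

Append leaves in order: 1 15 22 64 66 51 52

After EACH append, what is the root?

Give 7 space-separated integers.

After append 1 (leaves=[1]):
  L0: [1]
  root=1
After append 15 (leaves=[1, 15]):
  L0: [1, 15]
  L1: h(1,15)=(1*31+15)%997=46 -> [46]
  root=46
After append 22 (leaves=[1, 15, 22]):
  L0: [1, 15, 22]
  L1: h(1,15)=(1*31+15)%997=46 h(22,22)=(22*31+22)%997=704 -> [46, 704]
  L2: h(46,704)=(46*31+704)%997=136 -> [136]
  root=136
After append 64 (leaves=[1, 15, 22, 64]):
  L0: [1, 15, 22, 64]
  L1: h(1,15)=(1*31+15)%997=46 h(22,64)=(22*31+64)%997=746 -> [46, 746]
  L2: h(46,746)=(46*31+746)%997=178 -> [178]
  root=178
After append 66 (leaves=[1, 15, 22, 64, 66]):
  L0: [1, 15, 22, 64, 66]
  L1: h(1,15)=(1*31+15)%997=46 h(22,64)=(22*31+64)%997=746 h(66,66)=(66*31+66)%997=118 -> [46, 746, 118]
  L2: h(46,746)=(46*31+746)%997=178 h(118,118)=(118*31+118)%997=785 -> [178, 785]
  L3: h(178,785)=(178*31+785)%997=321 -> [321]
  root=321
After append 51 (leaves=[1, 15, 22, 64, 66, 51]):
  L0: [1, 15, 22, 64, 66, 51]
  L1: h(1,15)=(1*31+15)%997=46 h(22,64)=(22*31+64)%997=746 h(66,51)=(66*31+51)%997=103 -> [46, 746, 103]
  L2: h(46,746)=(46*31+746)%997=178 h(103,103)=(103*31+103)%997=305 -> [178, 305]
  L3: h(178,305)=(178*31+305)%997=838 -> [838]
  root=838
After append 52 (leaves=[1, 15, 22, 64, 66, 51, 52]):
  L0: [1, 15, 22, 64, 66, 51, 52]
  L1: h(1,15)=(1*31+15)%997=46 h(22,64)=(22*31+64)%997=746 h(66,51)=(66*31+51)%997=103 h(52,52)=(52*31+52)%997=667 -> [46, 746, 103, 667]
  L2: h(46,746)=(46*31+746)%997=178 h(103,667)=(103*31+667)%997=869 -> [178, 869]
  L3: h(178,869)=(178*31+869)%997=405 -> [405]
  root=405

Answer: 1 46 136 178 321 838 405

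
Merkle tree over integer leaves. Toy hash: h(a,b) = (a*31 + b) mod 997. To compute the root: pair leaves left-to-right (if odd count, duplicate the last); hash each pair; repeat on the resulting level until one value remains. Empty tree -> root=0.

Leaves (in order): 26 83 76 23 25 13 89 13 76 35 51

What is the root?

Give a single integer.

L0: [26, 83, 76, 23, 25, 13, 89, 13, 76, 35, 51]
L1: h(26,83)=(26*31+83)%997=889 h(76,23)=(76*31+23)%997=385 h(25,13)=(25*31+13)%997=788 h(89,13)=(89*31+13)%997=778 h(76,35)=(76*31+35)%997=397 h(51,51)=(51*31+51)%997=635 -> [889, 385, 788, 778, 397, 635]
L2: h(889,385)=(889*31+385)%997=28 h(788,778)=(788*31+778)%997=281 h(397,635)=(397*31+635)%997=978 -> [28, 281, 978]
L3: h(28,281)=(28*31+281)%997=152 h(978,978)=(978*31+978)%997=389 -> [152, 389]
L4: h(152,389)=(152*31+389)%997=116 -> [116]

Answer: 116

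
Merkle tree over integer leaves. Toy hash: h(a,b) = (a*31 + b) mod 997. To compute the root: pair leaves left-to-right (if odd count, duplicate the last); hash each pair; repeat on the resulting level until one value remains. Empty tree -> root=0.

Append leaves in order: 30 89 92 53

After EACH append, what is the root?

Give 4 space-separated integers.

Answer: 30 22 635 596

Derivation:
After append 30 (leaves=[30]):
  L0: [30]
  root=30
After append 89 (leaves=[30, 89]):
  L0: [30, 89]
  L1: h(30,89)=(30*31+89)%997=22 -> [22]
  root=22
After append 92 (leaves=[30, 89, 92]):
  L0: [30, 89, 92]
  L1: h(30,89)=(30*31+89)%997=22 h(92,92)=(92*31+92)%997=950 -> [22, 950]
  L2: h(22,950)=(22*31+950)%997=635 -> [635]
  root=635
After append 53 (leaves=[30, 89, 92, 53]):
  L0: [30, 89, 92, 53]
  L1: h(30,89)=(30*31+89)%997=22 h(92,53)=(92*31+53)%997=911 -> [22, 911]
  L2: h(22,911)=(22*31+911)%997=596 -> [596]
  root=596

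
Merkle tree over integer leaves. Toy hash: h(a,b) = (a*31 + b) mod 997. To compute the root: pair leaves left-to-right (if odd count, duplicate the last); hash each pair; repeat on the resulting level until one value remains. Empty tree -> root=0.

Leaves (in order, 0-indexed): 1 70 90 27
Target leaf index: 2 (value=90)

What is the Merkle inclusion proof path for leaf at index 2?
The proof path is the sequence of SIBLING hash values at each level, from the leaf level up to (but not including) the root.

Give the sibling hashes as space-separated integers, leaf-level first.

Answer: 27 101

Derivation:
L0 (leaves): [1, 70, 90, 27], target index=2
L1: h(1,70)=(1*31+70)%997=101 [pair 0] h(90,27)=(90*31+27)%997=823 [pair 1] -> [101, 823]
  Sibling for proof at L0: 27
L2: h(101,823)=(101*31+823)%997=963 [pair 0] -> [963]
  Sibling for proof at L1: 101
Root: 963
Proof path (sibling hashes from leaf to root): [27, 101]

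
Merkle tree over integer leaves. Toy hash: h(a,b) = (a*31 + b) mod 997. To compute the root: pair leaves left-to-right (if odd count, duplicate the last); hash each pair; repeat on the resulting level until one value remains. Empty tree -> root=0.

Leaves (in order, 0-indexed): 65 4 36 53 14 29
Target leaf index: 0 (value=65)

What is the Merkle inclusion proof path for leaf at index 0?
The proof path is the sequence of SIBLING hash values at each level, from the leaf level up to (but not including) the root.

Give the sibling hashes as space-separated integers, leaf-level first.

L0 (leaves): [65, 4, 36, 53, 14, 29], target index=0
L1: h(65,4)=(65*31+4)%997=25 [pair 0] h(36,53)=(36*31+53)%997=172 [pair 1] h(14,29)=(14*31+29)%997=463 [pair 2] -> [25, 172, 463]
  Sibling for proof at L0: 4
L2: h(25,172)=(25*31+172)%997=947 [pair 0] h(463,463)=(463*31+463)%997=858 [pair 1] -> [947, 858]
  Sibling for proof at L1: 172
L3: h(947,858)=(947*31+858)%997=305 [pair 0] -> [305]
  Sibling for proof at L2: 858
Root: 305
Proof path (sibling hashes from leaf to root): [4, 172, 858]

Answer: 4 172 858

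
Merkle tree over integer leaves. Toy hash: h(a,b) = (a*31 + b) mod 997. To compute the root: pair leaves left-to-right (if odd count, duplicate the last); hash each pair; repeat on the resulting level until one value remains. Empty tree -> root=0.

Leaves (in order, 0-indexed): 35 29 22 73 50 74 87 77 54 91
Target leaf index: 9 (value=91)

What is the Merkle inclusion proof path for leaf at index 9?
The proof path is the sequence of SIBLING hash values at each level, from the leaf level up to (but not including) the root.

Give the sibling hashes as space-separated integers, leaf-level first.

L0 (leaves): [35, 29, 22, 73, 50, 74, 87, 77, 54, 91], target index=9
L1: h(35,29)=(35*31+29)%997=117 [pair 0] h(22,73)=(22*31+73)%997=755 [pair 1] h(50,74)=(50*31+74)%997=627 [pair 2] h(87,77)=(87*31+77)%997=780 [pair 3] h(54,91)=(54*31+91)%997=768 [pair 4] -> [117, 755, 627, 780, 768]
  Sibling for proof at L0: 54
L2: h(117,755)=(117*31+755)%997=394 [pair 0] h(627,780)=(627*31+780)%997=277 [pair 1] h(768,768)=(768*31+768)%997=648 [pair 2] -> [394, 277, 648]
  Sibling for proof at L1: 768
L3: h(394,277)=(394*31+277)%997=527 [pair 0] h(648,648)=(648*31+648)%997=796 [pair 1] -> [527, 796]
  Sibling for proof at L2: 648
L4: h(527,796)=(527*31+796)%997=184 [pair 0] -> [184]
  Sibling for proof at L3: 527
Root: 184
Proof path (sibling hashes from leaf to root): [54, 768, 648, 527]

Answer: 54 768 648 527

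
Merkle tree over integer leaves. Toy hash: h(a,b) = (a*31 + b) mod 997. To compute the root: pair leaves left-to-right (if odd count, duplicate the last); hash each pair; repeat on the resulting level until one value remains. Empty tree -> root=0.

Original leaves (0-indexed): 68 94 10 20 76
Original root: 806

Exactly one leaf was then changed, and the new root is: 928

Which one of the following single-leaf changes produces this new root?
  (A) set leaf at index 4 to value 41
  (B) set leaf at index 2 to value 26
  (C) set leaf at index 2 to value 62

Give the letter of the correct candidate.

Original leaves: [68, 94, 10, 20, 76]
Target new root: 928
Try each candidate change and compute the resulting root:
Candidate A: set leaf[4] = 41 -> leaves = [68, 94, 10, 20, 41]
  L0: [68, 94, 10, 20, 41]
  L1: h(68,94)=(68*31+94)%997=208 h(10,20)=(10*31+20)%997=330 h(41,41)=(41*31+41)%997=315 -> [208, 330, 315]
  L2: h(208,330)=(208*31+330)%997=796 h(315,315)=(315*31+315)%997=110 -> [796, 110]
  L3: h(796,110)=(796*31+110)%997=858 -> [858]
  root = 858 != target 928
Candidate B: set leaf[2] = 26 -> leaves = [68, 94, 26, 20, 76]
  L0: [68, 94, 26, 20, 76]
  L1: h(68,94)=(68*31+94)%997=208 h(26,20)=(26*31+20)%997=826 h(76,76)=(76*31+76)%997=438 -> [208, 826, 438]
  L2: h(208,826)=(208*31+826)%997=295 h(438,438)=(438*31+438)%997=58 -> [295, 58]
  L3: h(295,58)=(295*31+58)%997=230 -> [230]
  root = 230 != target 928
Candidate C: set leaf[2] = 62 -> leaves = [68, 94, 62, 20, 76]
  L0: [68, 94, 62, 20, 76]
  L1: h(68,94)=(68*31+94)%997=208 h(62,20)=(62*31+20)%997=945 h(76,76)=(76*31+76)%997=438 -> [208, 945, 438]
  L2: h(208,945)=(208*31+945)%997=414 h(438,438)=(438*31+438)%997=58 -> [414, 58]
  L3: h(414,58)=(414*31+58)%997=928 -> [928]
  root = 928 == target 928  ** MATCH **
Candidate C produces the target root.

Answer: C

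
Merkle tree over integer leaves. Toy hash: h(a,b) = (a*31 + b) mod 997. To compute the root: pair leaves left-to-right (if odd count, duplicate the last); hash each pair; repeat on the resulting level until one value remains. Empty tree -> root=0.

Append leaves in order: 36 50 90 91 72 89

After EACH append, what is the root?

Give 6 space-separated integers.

Answer: 36 169 143 144 426 970

Derivation:
After append 36 (leaves=[36]):
  L0: [36]
  root=36
After append 50 (leaves=[36, 50]):
  L0: [36, 50]
  L1: h(36,50)=(36*31+50)%997=169 -> [169]
  root=169
After append 90 (leaves=[36, 50, 90]):
  L0: [36, 50, 90]
  L1: h(36,50)=(36*31+50)%997=169 h(90,90)=(90*31+90)%997=886 -> [169, 886]
  L2: h(169,886)=(169*31+886)%997=143 -> [143]
  root=143
After append 91 (leaves=[36, 50, 90, 91]):
  L0: [36, 50, 90, 91]
  L1: h(36,50)=(36*31+50)%997=169 h(90,91)=(90*31+91)%997=887 -> [169, 887]
  L2: h(169,887)=(169*31+887)%997=144 -> [144]
  root=144
After append 72 (leaves=[36, 50, 90, 91, 72]):
  L0: [36, 50, 90, 91, 72]
  L1: h(36,50)=(36*31+50)%997=169 h(90,91)=(90*31+91)%997=887 h(72,72)=(72*31+72)%997=310 -> [169, 887, 310]
  L2: h(169,887)=(169*31+887)%997=144 h(310,310)=(310*31+310)%997=947 -> [144, 947]
  L3: h(144,947)=(144*31+947)%997=426 -> [426]
  root=426
After append 89 (leaves=[36, 50, 90, 91, 72, 89]):
  L0: [36, 50, 90, 91, 72, 89]
  L1: h(36,50)=(36*31+50)%997=169 h(90,91)=(90*31+91)%997=887 h(72,89)=(72*31+89)%997=327 -> [169, 887, 327]
  L2: h(169,887)=(169*31+887)%997=144 h(327,327)=(327*31+327)%997=494 -> [144, 494]
  L3: h(144,494)=(144*31+494)%997=970 -> [970]
  root=970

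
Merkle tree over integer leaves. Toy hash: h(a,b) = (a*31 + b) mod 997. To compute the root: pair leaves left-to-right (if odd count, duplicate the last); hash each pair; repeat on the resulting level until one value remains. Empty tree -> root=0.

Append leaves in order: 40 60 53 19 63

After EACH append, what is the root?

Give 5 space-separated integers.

After append 40 (leaves=[40]):
  L0: [40]
  root=40
After append 60 (leaves=[40, 60]):
  L0: [40, 60]
  L1: h(40,60)=(40*31+60)%997=303 -> [303]
  root=303
After append 53 (leaves=[40, 60, 53]):
  L0: [40, 60, 53]
  L1: h(40,60)=(40*31+60)%997=303 h(53,53)=(53*31+53)%997=699 -> [303, 699]
  L2: h(303,699)=(303*31+699)%997=122 -> [122]
  root=122
After append 19 (leaves=[40, 60, 53, 19]):
  L0: [40, 60, 53, 19]
  L1: h(40,60)=(40*31+60)%997=303 h(53,19)=(53*31+19)%997=665 -> [303, 665]
  L2: h(303,665)=(303*31+665)%997=88 -> [88]
  root=88
After append 63 (leaves=[40, 60, 53, 19, 63]):
  L0: [40, 60, 53, 19, 63]
  L1: h(40,60)=(40*31+60)%997=303 h(53,19)=(53*31+19)%997=665 h(63,63)=(63*31+63)%997=22 -> [303, 665, 22]
  L2: h(303,665)=(303*31+665)%997=88 h(22,22)=(22*31+22)%997=704 -> [88, 704]
  L3: h(88,704)=(88*31+704)%997=441 -> [441]
  root=441

Answer: 40 303 122 88 441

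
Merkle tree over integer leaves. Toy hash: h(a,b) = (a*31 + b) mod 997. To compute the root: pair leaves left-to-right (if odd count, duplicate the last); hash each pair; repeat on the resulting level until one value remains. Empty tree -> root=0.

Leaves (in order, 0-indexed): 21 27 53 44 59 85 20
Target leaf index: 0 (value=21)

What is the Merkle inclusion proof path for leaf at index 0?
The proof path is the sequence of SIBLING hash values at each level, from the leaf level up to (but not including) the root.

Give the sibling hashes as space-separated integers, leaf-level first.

L0 (leaves): [21, 27, 53, 44, 59, 85, 20], target index=0
L1: h(21,27)=(21*31+27)%997=678 [pair 0] h(53,44)=(53*31+44)%997=690 [pair 1] h(59,85)=(59*31+85)%997=917 [pair 2] h(20,20)=(20*31+20)%997=640 [pair 3] -> [678, 690, 917, 640]
  Sibling for proof at L0: 27
L2: h(678,690)=(678*31+690)%997=771 [pair 0] h(917,640)=(917*31+640)%997=154 [pair 1] -> [771, 154]
  Sibling for proof at L1: 690
L3: h(771,154)=(771*31+154)%997=127 [pair 0] -> [127]
  Sibling for proof at L2: 154
Root: 127
Proof path (sibling hashes from leaf to root): [27, 690, 154]

Answer: 27 690 154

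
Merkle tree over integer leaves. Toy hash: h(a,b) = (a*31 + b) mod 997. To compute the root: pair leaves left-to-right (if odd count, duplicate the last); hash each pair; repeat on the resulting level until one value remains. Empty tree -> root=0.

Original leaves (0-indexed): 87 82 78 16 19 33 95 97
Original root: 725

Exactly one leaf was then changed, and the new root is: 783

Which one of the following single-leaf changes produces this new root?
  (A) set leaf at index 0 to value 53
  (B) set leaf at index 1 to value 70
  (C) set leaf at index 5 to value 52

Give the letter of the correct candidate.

Answer: A

Derivation:
Original leaves: [87, 82, 78, 16, 19, 33, 95, 97]
Target new root: 783
Try each candidate change and compute the resulting root:
Candidate A: set leaf[0] = 53 -> leaves = [53, 82, 78, 16, 19, 33, 95, 97]
  L0: [53, 82, 78, 16, 19, 33, 95, 97]
  L1: h(53,82)=(53*31+82)%997=728 h(78,16)=(78*31+16)%997=440 h(19,33)=(19*31+33)%997=622 h(95,97)=(95*31+97)%997=51 -> [728, 440, 622, 51]
  L2: h(728,440)=(728*31+440)%997=77 h(622,51)=(622*31+51)%997=390 -> [77, 390]
  L3: h(77,390)=(77*31+390)%997=783 -> [783]
  root = 783 == target 783  ** MATCH **
Candidate B: set leaf[1] = 70 -> leaves = [87, 70, 78, 16, 19, 33, 95, 97]
  L0: [87, 70, 78, 16, 19, 33, 95, 97]
  L1: h(87,70)=(87*31+70)%997=773 h(78,16)=(78*31+16)%997=440 h(19,33)=(19*31+33)%997=622 h(95,97)=(95*31+97)%997=51 -> [773, 440, 622, 51]
  L2: h(773,440)=(773*31+440)%997=475 h(622,51)=(622*31+51)%997=390 -> [475, 390]
  L3: h(475,390)=(475*31+390)%997=160 -> [160]
  root = 160 != target 783
Candidate C: set leaf[5] = 52 -> leaves = [87, 82, 78, 16, 19, 52, 95, 97]
  L0: [87, 82, 78, 16, 19, 52, 95, 97]
  L1: h(87,82)=(87*31+82)%997=785 h(78,16)=(78*31+16)%997=440 h(19,52)=(19*31+52)%997=641 h(95,97)=(95*31+97)%997=51 -> [785, 440, 641, 51]
  L2: h(785,440)=(785*31+440)%997=847 h(641,51)=(641*31+51)%997=979 -> [847, 979]
  L3: h(847,979)=(847*31+979)%997=317 -> [317]
  root = 317 != target 783
Candidate A produces the target root.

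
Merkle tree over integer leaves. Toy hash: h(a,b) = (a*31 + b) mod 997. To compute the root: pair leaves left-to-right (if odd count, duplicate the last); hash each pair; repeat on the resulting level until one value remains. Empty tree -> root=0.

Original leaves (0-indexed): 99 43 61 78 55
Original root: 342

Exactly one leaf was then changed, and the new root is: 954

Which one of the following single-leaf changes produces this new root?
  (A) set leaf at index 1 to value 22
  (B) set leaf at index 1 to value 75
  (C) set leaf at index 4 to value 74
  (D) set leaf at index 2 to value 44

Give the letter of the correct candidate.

Answer: D

Derivation:
Original leaves: [99, 43, 61, 78, 55]
Target new root: 954
Try each candidate change and compute the resulting root:
Candidate A: set leaf[1] = 22 -> leaves = [99, 22, 61, 78, 55]
  L0: [99, 22, 61, 78, 55]
  L1: h(99,22)=(99*31+22)%997=100 h(61,78)=(61*31+78)%997=972 h(55,55)=(55*31+55)%997=763 -> [100, 972, 763]
  L2: h(100,972)=(100*31+972)%997=84 h(763,763)=(763*31+763)%997=488 -> [84, 488]
  L3: h(84,488)=(84*31+488)%997=101 -> [101]
  root = 101 != target 954
Candidate B: set leaf[1] = 75 -> leaves = [99, 75, 61, 78, 55]
  L0: [99, 75, 61, 78, 55]
  L1: h(99,75)=(99*31+75)%997=153 h(61,78)=(61*31+78)%997=972 h(55,55)=(55*31+55)%997=763 -> [153, 972, 763]
  L2: h(153,972)=(153*31+972)%997=730 h(763,763)=(763*31+763)%997=488 -> [730, 488]
  L3: h(730,488)=(730*31+488)%997=187 -> [187]
  root = 187 != target 954
Candidate C: set leaf[4] = 74 -> leaves = [99, 43, 61, 78, 74]
  L0: [99, 43, 61, 78, 74]
  L1: h(99,43)=(99*31+43)%997=121 h(61,78)=(61*31+78)%997=972 h(74,74)=(74*31+74)%997=374 -> [121, 972, 374]
  L2: h(121,972)=(121*31+972)%997=735 h(374,374)=(374*31+374)%997=4 -> [735, 4]
  L3: h(735,4)=(735*31+4)%997=855 -> [855]
  root = 855 != target 954
Candidate D: set leaf[2] = 44 -> leaves = [99, 43, 44, 78, 55]
  L0: [99, 43, 44, 78, 55]
  L1: h(99,43)=(99*31+43)%997=121 h(44,78)=(44*31+78)%997=445 h(55,55)=(55*31+55)%997=763 -> [121, 445, 763]
  L2: h(121,445)=(121*31+445)%997=208 h(763,763)=(763*31+763)%997=488 -> [208, 488]
  L3: h(208,488)=(208*31+488)%997=954 -> [954]
  root = 954 == target 954  ** MATCH **
Candidate D produces the target root.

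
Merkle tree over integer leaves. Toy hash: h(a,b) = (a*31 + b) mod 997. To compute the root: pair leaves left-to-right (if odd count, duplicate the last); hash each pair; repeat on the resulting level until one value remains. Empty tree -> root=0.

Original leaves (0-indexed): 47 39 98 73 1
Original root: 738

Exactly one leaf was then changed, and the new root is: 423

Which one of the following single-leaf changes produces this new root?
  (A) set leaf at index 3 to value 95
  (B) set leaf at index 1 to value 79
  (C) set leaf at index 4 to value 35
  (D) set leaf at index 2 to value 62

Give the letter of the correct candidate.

Answer: A

Derivation:
Original leaves: [47, 39, 98, 73, 1]
Target new root: 423
Try each candidate change and compute the resulting root:
Candidate A: set leaf[3] = 95 -> leaves = [47, 39, 98, 95, 1]
  L0: [47, 39, 98, 95, 1]
  L1: h(47,39)=(47*31+39)%997=499 h(98,95)=(98*31+95)%997=142 h(1,1)=(1*31+1)%997=32 -> [499, 142, 32]
  L2: h(499,142)=(499*31+142)%997=656 h(32,32)=(32*31+32)%997=27 -> [656, 27]
  L3: h(656,27)=(656*31+27)%997=423 -> [423]
  root = 423 == target 423  ** MATCH **
Candidate B: set leaf[1] = 79 -> leaves = [47, 79, 98, 73, 1]
  L0: [47, 79, 98, 73, 1]
  L1: h(47,79)=(47*31+79)%997=539 h(98,73)=(98*31+73)%997=120 h(1,1)=(1*31+1)%997=32 -> [539, 120, 32]
  L2: h(539,120)=(539*31+120)%997=877 h(32,32)=(32*31+32)%997=27 -> [877, 27]
  L3: h(877,27)=(877*31+27)%997=295 -> [295]
  root = 295 != target 423
Candidate C: set leaf[4] = 35 -> leaves = [47, 39, 98, 73, 35]
  L0: [47, 39, 98, 73, 35]
  L1: h(47,39)=(47*31+39)%997=499 h(98,73)=(98*31+73)%997=120 h(35,35)=(35*31+35)%997=123 -> [499, 120, 123]
  L2: h(499,120)=(499*31+120)%997=634 h(123,123)=(123*31+123)%997=945 -> [634, 945]
  L3: h(634,945)=(634*31+945)%997=659 -> [659]
  root = 659 != target 423
Candidate D: set leaf[2] = 62 -> leaves = [47, 39, 62, 73, 1]
  L0: [47, 39, 62, 73, 1]
  L1: h(47,39)=(47*31+39)%997=499 h(62,73)=(62*31+73)%997=1 h(1,1)=(1*31+1)%997=32 -> [499, 1, 32]
  L2: h(499,1)=(499*31+1)%997=515 h(32,32)=(32*31+32)%997=27 -> [515, 27]
  L3: h(515,27)=(515*31+27)%997=40 -> [40]
  root = 40 != target 423
Candidate A produces the target root.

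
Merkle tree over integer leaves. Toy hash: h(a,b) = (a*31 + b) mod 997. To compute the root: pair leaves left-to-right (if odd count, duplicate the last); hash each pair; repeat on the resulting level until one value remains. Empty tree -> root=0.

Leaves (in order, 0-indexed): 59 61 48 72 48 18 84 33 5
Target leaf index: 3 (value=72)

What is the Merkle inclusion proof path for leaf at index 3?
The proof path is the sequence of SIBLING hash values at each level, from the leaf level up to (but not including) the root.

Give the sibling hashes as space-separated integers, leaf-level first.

L0 (leaves): [59, 61, 48, 72, 48, 18, 84, 33, 5], target index=3
L1: h(59,61)=(59*31+61)%997=893 [pair 0] h(48,72)=(48*31+72)%997=563 [pair 1] h(48,18)=(48*31+18)%997=509 [pair 2] h(84,33)=(84*31+33)%997=643 [pair 3] h(5,5)=(5*31+5)%997=160 [pair 4] -> [893, 563, 509, 643, 160]
  Sibling for proof at L0: 48
L2: h(893,563)=(893*31+563)%997=330 [pair 0] h(509,643)=(509*31+643)%997=470 [pair 1] h(160,160)=(160*31+160)%997=135 [pair 2] -> [330, 470, 135]
  Sibling for proof at L1: 893
L3: h(330,470)=(330*31+470)%997=730 [pair 0] h(135,135)=(135*31+135)%997=332 [pair 1] -> [730, 332]
  Sibling for proof at L2: 470
L4: h(730,332)=(730*31+332)%997=31 [pair 0] -> [31]
  Sibling for proof at L3: 332
Root: 31
Proof path (sibling hashes from leaf to root): [48, 893, 470, 332]

Answer: 48 893 470 332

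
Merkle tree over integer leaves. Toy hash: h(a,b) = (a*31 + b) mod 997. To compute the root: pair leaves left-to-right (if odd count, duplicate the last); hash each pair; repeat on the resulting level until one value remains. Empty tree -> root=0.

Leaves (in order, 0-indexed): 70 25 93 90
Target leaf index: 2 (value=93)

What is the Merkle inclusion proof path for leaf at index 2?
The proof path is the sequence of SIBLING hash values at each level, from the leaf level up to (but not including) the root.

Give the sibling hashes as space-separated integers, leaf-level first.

L0 (leaves): [70, 25, 93, 90], target index=2
L1: h(70,25)=(70*31+25)%997=201 [pair 0] h(93,90)=(93*31+90)%997=979 [pair 1] -> [201, 979]
  Sibling for proof at L0: 90
L2: h(201,979)=(201*31+979)%997=231 [pair 0] -> [231]
  Sibling for proof at L1: 201
Root: 231
Proof path (sibling hashes from leaf to root): [90, 201]

Answer: 90 201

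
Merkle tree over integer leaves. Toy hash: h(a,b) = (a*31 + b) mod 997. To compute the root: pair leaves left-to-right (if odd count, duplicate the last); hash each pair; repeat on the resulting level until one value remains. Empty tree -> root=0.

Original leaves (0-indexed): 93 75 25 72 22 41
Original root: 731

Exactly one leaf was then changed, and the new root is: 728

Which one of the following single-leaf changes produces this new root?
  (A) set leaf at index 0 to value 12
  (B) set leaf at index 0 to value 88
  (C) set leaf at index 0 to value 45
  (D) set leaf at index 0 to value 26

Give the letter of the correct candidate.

Answer: D

Derivation:
Original leaves: [93, 75, 25, 72, 22, 41]
Target new root: 728
Try each candidate change and compute the resulting root:
Candidate A: set leaf[0] = 12 -> leaves = [12, 75, 25, 72, 22, 41]
  L0: [12, 75, 25, 72, 22, 41]
  L1: h(12,75)=(12*31+75)%997=447 h(25,72)=(25*31+72)%997=847 h(22,41)=(22*31+41)%997=723 -> [447, 847, 723]
  L2: h(447,847)=(447*31+847)%997=746 h(723,723)=(723*31+723)%997=205 -> [746, 205]
  L3: h(746,205)=(746*31+205)%997=400 -> [400]
  root = 400 != target 728
Candidate B: set leaf[0] = 88 -> leaves = [88, 75, 25, 72, 22, 41]
  L0: [88, 75, 25, 72, 22, 41]
  L1: h(88,75)=(88*31+75)%997=809 h(25,72)=(25*31+72)%997=847 h(22,41)=(22*31+41)%997=723 -> [809, 847, 723]
  L2: h(809,847)=(809*31+847)%997=4 h(723,723)=(723*31+723)%997=205 -> [4, 205]
  L3: h(4,205)=(4*31+205)%997=329 -> [329]
  root = 329 != target 728
Candidate C: set leaf[0] = 45 -> leaves = [45, 75, 25, 72, 22, 41]
  L0: [45, 75, 25, 72, 22, 41]
  L1: h(45,75)=(45*31+75)%997=473 h(25,72)=(25*31+72)%997=847 h(22,41)=(22*31+41)%997=723 -> [473, 847, 723]
  L2: h(473,847)=(473*31+847)%997=555 h(723,723)=(723*31+723)%997=205 -> [555, 205]
  L3: h(555,205)=(555*31+205)%997=461 -> [461]
  root = 461 != target 728
Candidate D: set leaf[0] = 26 -> leaves = [26, 75, 25, 72, 22, 41]
  L0: [26, 75, 25, 72, 22, 41]
  L1: h(26,75)=(26*31+75)%997=881 h(25,72)=(25*31+72)%997=847 h(22,41)=(22*31+41)%997=723 -> [881, 847, 723]
  L2: h(881,847)=(881*31+847)%997=242 h(723,723)=(723*31+723)%997=205 -> [242, 205]
  L3: h(242,205)=(242*31+205)%997=728 -> [728]
  root = 728 == target 728  ** MATCH **
Candidate D produces the target root.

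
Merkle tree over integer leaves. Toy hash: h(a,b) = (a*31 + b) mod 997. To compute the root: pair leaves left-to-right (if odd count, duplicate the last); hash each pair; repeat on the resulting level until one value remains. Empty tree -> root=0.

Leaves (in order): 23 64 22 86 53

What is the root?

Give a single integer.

L0: [23, 64, 22, 86, 53]
L1: h(23,64)=(23*31+64)%997=777 h(22,86)=(22*31+86)%997=768 h(53,53)=(53*31+53)%997=699 -> [777, 768, 699]
L2: h(777,768)=(777*31+768)%997=927 h(699,699)=(699*31+699)%997=434 -> [927, 434]
L3: h(927,434)=(927*31+434)%997=258 -> [258]

Answer: 258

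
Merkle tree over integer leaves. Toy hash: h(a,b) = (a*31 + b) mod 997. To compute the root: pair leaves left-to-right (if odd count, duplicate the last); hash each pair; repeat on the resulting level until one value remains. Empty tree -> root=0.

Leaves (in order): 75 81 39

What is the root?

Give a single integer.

Answer: 62

Derivation:
L0: [75, 81, 39]
L1: h(75,81)=(75*31+81)%997=412 h(39,39)=(39*31+39)%997=251 -> [412, 251]
L2: h(412,251)=(412*31+251)%997=62 -> [62]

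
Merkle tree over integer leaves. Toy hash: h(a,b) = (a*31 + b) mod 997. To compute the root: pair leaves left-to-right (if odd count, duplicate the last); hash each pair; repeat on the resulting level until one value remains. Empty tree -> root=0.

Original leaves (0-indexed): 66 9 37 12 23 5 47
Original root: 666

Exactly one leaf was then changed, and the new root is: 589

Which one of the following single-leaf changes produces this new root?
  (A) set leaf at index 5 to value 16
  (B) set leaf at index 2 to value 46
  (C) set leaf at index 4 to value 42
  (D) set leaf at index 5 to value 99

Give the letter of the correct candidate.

Original leaves: [66, 9, 37, 12, 23, 5, 47]
Target new root: 589
Try each candidate change and compute the resulting root:
Candidate A: set leaf[5] = 16 -> leaves = [66, 9, 37, 12, 23, 16, 47]
  L0: [66, 9, 37, 12, 23, 16, 47]
  L1: h(66,9)=(66*31+9)%997=61 h(37,12)=(37*31+12)%997=162 h(23,16)=(23*31+16)%997=729 h(47,47)=(47*31+47)%997=507 -> [61, 162, 729, 507]
  L2: h(61,162)=(61*31+162)%997=59 h(729,507)=(729*31+507)%997=175 -> [59, 175]
  L3: h(59,175)=(59*31+175)%997=10 -> [10]
  root = 10 != target 589
Candidate B: set leaf[2] = 46 -> leaves = [66, 9, 46, 12, 23, 5, 47]
  L0: [66, 9, 46, 12, 23, 5, 47]
  L1: h(66,9)=(66*31+9)%997=61 h(46,12)=(46*31+12)%997=441 h(23,5)=(23*31+5)%997=718 h(47,47)=(47*31+47)%997=507 -> [61, 441, 718, 507]
  L2: h(61,441)=(61*31+441)%997=338 h(718,507)=(718*31+507)%997=831 -> [338, 831]
  L3: h(338,831)=(338*31+831)%997=342 -> [342]
  root = 342 != target 589
Candidate C: set leaf[4] = 42 -> leaves = [66, 9, 37, 12, 42, 5, 47]
  L0: [66, 9, 37, 12, 42, 5, 47]
  L1: h(66,9)=(66*31+9)%997=61 h(37,12)=(37*31+12)%997=162 h(42,5)=(42*31+5)%997=310 h(47,47)=(47*31+47)%997=507 -> [61, 162, 310, 507]
  L2: h(61,162)=(61*31+162)%997=59 h(310,507)=(310*31+507)%997=147 -> [59, 147]
  L3: h(59,147)=(59*31+147)%997=979 -> [979]
  root = 979 != target 589
Candidate D: set leaf[5] = 99 -> leaves = [66, 9, 37, 12, 23, 99, 47]
  L0: [66, 9, 37, 12, 23, 99, 47]
  L1: h(66,9)=(66*31+9)%997=61 h(37,12)=(37*31+12)%997=162 h(23,99)=(23*31+99)%997=812 h(47,47)=(47*31+47)%997=507 -> [61, 162, 812, 507]
  L2: h(61,162)=(61*31+162)%997=59 h(812,507)=(812*31+507)%997=754 -> [59, 754]
  L3: h(59,754)=(59*31+754)%997=589 -> [589]
  root = 589 == target 589  ** MATCH **
Candidate D produces the target root.

Answer: D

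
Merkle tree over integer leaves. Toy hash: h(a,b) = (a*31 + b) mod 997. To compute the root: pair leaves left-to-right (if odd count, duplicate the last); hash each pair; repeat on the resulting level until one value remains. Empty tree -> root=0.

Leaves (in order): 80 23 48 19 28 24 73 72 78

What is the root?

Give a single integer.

L0: [80, 23, 48, 19, 28, 24, 73, 72, 78]
L1: h(80,23)=(80*31+23)%997=509 h(48,19)=(48*31+19)%997=510 h(28,24)=(28*31+24)%997=892 h(73,72)=(73*31+72)%997=341 h(78,78)=(78*31+78)%997=502 -> [509, 510, 892, 341, 502]
L2: h(509,510)=(509*31+510)%997=337 h(892,341)=(892*31+341)%997=77 h(502,502)=(502*31+502)%997=112 -> [337, 77, 112]
L3: h(337,77)=(337*31+77)%997=554 h(112,112)=(112*31+112)%997=593 -> [554, 593]
L4: h(554,593)=(554*31+593)%997=818 -> [818]

Answer: 818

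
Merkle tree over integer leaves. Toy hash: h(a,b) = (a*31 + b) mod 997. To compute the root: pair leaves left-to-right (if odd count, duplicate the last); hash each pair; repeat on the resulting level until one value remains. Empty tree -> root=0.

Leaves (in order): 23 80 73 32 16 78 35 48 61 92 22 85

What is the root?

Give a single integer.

L0: [23, 80, 73, 32, 16, 78, 35, 48, 61, 92, 22, 85]
L1: h(23,80)=(23*31+80)%997=793 h(73,32)=(73*31+32)%997=301 h(16,78)=(16*31+78)%997=574 h(35,48)=(35*31+48)%997=136 h(61,92)=(61*31+92)%997=986 h(22,85)=(22*31+85)%997=767 -> [793, 301, 574, 136, 986, 767]
L2: h(793,301)=(793*31+301)%997=956 h(574,136)=(574*31+136)%997=981 h(986,767)=(986*31+767)%997=426 -> [956, 981, 426]
L3: h(956,981)=(956*31+981)%997=707 h(426,426)=(426*31+426)%997=671 -> [707, 671]
L4: h(707,671)=(707*31+671)%997=654 -> [654]

Answer: 654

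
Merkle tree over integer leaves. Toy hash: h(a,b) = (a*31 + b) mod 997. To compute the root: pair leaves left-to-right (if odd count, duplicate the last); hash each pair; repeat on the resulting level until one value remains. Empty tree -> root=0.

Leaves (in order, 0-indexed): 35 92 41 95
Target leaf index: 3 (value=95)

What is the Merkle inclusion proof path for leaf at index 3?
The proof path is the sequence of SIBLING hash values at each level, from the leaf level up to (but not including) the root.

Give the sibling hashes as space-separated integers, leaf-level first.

Answer: 41 180

Derivation:
L0 (leaves): [35, 92, 41, 95], target index=3
L1: h(35,92)=(35*31+92)%997=180 [pair 0] h(41,95)=(41*31+95)%997=369 [pair 1] -> [180, 369]
  Sibling for proof at L0: 41
L2: h(180,369)=(180*31+369)%997=964 [pair 0] -> [964]
  Sibling for proof at L1: 180
Root: 964
Proof path (sibling hashes from leaf to root): [41, 180]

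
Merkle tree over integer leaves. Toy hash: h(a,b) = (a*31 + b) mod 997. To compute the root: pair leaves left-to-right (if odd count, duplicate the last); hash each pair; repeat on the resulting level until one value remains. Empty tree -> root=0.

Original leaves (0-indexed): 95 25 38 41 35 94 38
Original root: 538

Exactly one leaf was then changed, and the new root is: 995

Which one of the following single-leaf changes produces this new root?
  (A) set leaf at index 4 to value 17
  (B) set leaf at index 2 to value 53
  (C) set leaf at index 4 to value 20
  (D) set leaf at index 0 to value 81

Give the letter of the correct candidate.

Answer: B

Derivation:
Original leaves: [95, 25, 38, 41, 35, 94, 38]
Target new root: 995
Try each candidate change and compute the resulting root:
Candidate A: set leaf[4] = 17 -> leaves = [95, 25, 38, 41, 17, 94, 38]
  L0: [95, 25, 38, 41, 17, 94, 38]
  L1: h(95,25)=(95*31+25)%997=976 h(38,41)=(38*31+41)%997=222 h(17,94)=(17*31+94)%997=621 h(38,38)=(38*31+38)%997=219 -> [976, 222, 621, 219]
  L2: h(976,222)=(976*31+222)%997=568 h(621,219)=(621*31+219)%997=527 -> [568, 527]
  L3: h(568,527)=(568*31+527)%997=189 -> [189]
  root = 189 != target 995
Candidate B: set leaf[2] = 53 -> leaves = [95, 25, 53, 41, 35, 94, 38]
  L0: [95, 25, 53, 41, 35, 94, 38]
  L1: h(95,25)=(95*31+25)%997=976 h(53,41)=(53*31+41)%997=687 h(35,94)=(35*31+94)%997=182 h(38,38)=(38*31+38)%997=219 -> [976, 687, 182, 219]
  L2: h(976,687)=(976*31+687)%997=36 h(182,219)=(182*31+219)%997=876 -> [36, 876]
  L3: h(36,876)=(36*31+876)%997=995 -> [995]
  root = 995 == target 995  ** MATCH **
Candidate C: set leaf[4] = 20 -> leaves = [95, 25, 38, 41, 20, 94, 38]
  L0: [95, 25, 38, 41, 20, 94, 38]
  L1: h(95,25)=(95*31+25)%997=976 h(38,41)=(38*31+41)%997=222 h(20,94)=(20*31+94)%997=714 h(38,38)=(38*31+38)%997=219 -> [976, 222, 714, 219]
  L2: h(976,222)=(976*31+222)%997=568 h(714,219)=(714*31+219)%997=419 -> [568, 419]
  L3: h(568,419)=(568*31+419)%997=81 -> [81]
  root = 81 != target 995
Candidate D: set leaf[0] = 81 -> leaves = [81, 25, 38, 41, 35, 94, 38]
  L0: [81, 25, 38, 41, 35, 94, 38]
  L1: h(81,25)=(81*31+25)%997=542 h(38,41)=(38*31+41)%997=222 h(35,94)=(35*31+94)%997=182 h(38,38)=(38*31+38)%997=219 -> [542, 222, 182, 219]
  L2: h(542,222)=(542*31+222)%997=75 h(182,219)=(182*31+219)%997=876 -> [75, 876]
  L3: h(75,876)=(75*31+876)%997=210 -> [210]
  root = 210 != target 995
Candidate B produces the target root.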